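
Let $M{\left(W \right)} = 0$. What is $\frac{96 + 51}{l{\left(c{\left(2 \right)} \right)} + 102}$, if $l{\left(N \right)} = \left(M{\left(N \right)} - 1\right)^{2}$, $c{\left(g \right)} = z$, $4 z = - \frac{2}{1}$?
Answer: $\frac{147}{103} \approx 1.4272$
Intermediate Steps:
$z = - \frac{1}{2}$ ($z = \frac{\left(-2\right) 1^{-1}}{4} = \frac{\left(-2\right) 1}{4} = \frac{1}{4} \left(-2\right) = - \frac{1}{2} \approx -0.5$)
$c{\left(g \right)} = - \frac{1}{2}$
$l{\left(N \right)} = 1$ ($l{\left(N \right)} = \left(0 - 1\right)^{2} = \left(-1\right)^{2} = 1$)
$\frac{96 + 51}{l{\left(c{\left(2 \right)} \right)} + 102} = \frac{96 + 51}{1 + 102} = \frac{147}{103}$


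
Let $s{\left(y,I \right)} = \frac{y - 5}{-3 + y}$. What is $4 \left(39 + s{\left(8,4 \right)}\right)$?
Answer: $\frac{792}{5} \approx 158.4$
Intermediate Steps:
$s{\left(y,I \right)} = \frac{-5 + y}{-3 + y}$
$4 \left(39 + s{\left(8,4 \right)}\right) = 4 \left(39 + \frac{-5 + 8}{-3 + 8}\right) = 4 \left(39 + \frac{1}{5} \cdot 3\right) = 4 \left(39 + \frac{3}{5}\right) = 4 \cdot \frac{198}{5} = \frac{792}{5}$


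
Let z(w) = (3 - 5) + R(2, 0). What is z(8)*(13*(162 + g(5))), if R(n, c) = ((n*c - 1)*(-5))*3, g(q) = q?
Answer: 28223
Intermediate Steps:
R(n, c) = 15 - 15*c*n (R(n, c) = ((c*n - 1)*(-5))*3 = ((-1 + c*n)*(-5))*3 = (5 - 5*c*n)*3 = 15 - 15*c*n)
z(w) = 13 (z(w) = (3 - 5) + (15 - 15*0*2) = -2 + (15 + 0) = -2 + 15 = 13)
z(8)*(13*(162 + g(5))) = 13*(13*(162 + 5)) = 13*(13*167) = 13*2171 = 28223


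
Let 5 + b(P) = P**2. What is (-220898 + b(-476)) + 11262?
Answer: 16935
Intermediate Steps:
b(P) = -5 + P**2
(-220898 + b(-476)) + 11262 = (-220898 + (-5 + (-476)**2)) + 11262 = (-220898 + (-5 + 226576)) + 11262 = (-220898 + 226571) + 11262 = 5673 + 11262 = 16935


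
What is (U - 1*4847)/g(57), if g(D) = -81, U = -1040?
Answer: 5887/81 ≈ 72.679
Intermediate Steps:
(U - 1*4847)/g(57) = (-1040 - 1*4847)/(-81) = (-1040 - 4847)*(-1/81) = -5887*(-1/81) = 5887/81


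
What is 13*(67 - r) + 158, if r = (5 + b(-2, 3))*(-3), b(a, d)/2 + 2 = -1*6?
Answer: 600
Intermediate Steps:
b(a, d) = -16 (b(a, d) = -4 + 2*(-1*6) = -4 + 2*(-6) = -4 - 12 = -16)
r = 33 (r = (5 - 16)*(-3) = -11*(-3) = 33)
13*(67 - r) + 158 = 13*(67 - 1*33) + 158 = 13*(67 - 33) + 158 = 13*34 + 158 = 442 + 158 = 600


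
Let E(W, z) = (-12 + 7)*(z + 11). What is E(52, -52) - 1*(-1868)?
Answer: 2073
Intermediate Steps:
E(W, z) = -55 - 5*z (E(W, z) = -5*(11 + z) = -55 - 5*z)
E(52, -52) - 1*(-1868) = (-55 - 5*(-52)) - 1*(-1868) = (-55 + 260) + 1868 = 205 + 1868 = 2073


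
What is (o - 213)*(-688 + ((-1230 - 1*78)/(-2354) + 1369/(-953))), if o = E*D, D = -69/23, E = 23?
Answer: 217902691278/1121681 ≈ 1.9426e+5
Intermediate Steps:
D = -3 (D = -69*1/23 = -3)
o = -69 (o = 23*(-3) = -69)
(o - 213)*(-688 + ((-1230 - 1*78)/(-2354) + 1369/(-953))) = (-69 - 213)*(-688 + ((-1230 - 1*78)/(-2354) + 1369/(-953))) = -282*(-688 + ((-1230 - 78)*(-1/2354) + 1369*(-1/953))) = -282*(-688 + (-1308*(-1/2354) - 1369/953)) = -282*(-688 + (654/1177 - 1369/953)) = -282*(-688 - 988051/1121681) = -282*(-772704579/1121681) = 217902691278/1121681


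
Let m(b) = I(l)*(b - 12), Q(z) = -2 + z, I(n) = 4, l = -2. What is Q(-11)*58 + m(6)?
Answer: -778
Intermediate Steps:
m(b) = -48 + 4*b (m(b) = 4*(b - 12) = 4*(-12 + b) = -48 + 4*b)
Q(-11)*58 + m(6) = (-2 - 11)*58 + (-48 + 4*6) = -13*58 + (-48 + 24) = -754 - 24 = -778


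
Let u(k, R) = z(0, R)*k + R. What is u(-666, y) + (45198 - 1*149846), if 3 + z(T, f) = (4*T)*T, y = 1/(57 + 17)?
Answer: -7596099/74 ≈ -1.0265e+5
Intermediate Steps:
y = 1/74 ≈ 0.013514
z(T, f) = -3 + 4*T² (z(T, f) = -3 + (4*T)*T = -3 + 4*T²)
u(k, R) = R - 3*k (u(k, R) = (-3 + 4*0²)*k + R = (-3 + 4*0)*k + R = (-3 + 0)*k + R = -3*k + R = R - 3*k)
u(-666, y) + (45198 - 1*149846) = (1/74 - 3*(-666)) + (45198 - 1*149846) = (1/74 + 1998) + (45198 - 149846) = 147853/74 - 104648 = -7596099/74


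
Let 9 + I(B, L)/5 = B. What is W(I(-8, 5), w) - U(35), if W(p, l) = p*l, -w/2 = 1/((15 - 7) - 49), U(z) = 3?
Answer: -293/41 ≈ -7.1463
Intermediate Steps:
I(B, L) = -45 + 5*B
w = 2/41 (w = -2/((15 - 7) - 49) = -2/(8 - 49) = -2/(-41) = -2*(-1/41) = 2/41 ≈ 0.048781)
W(p, l) = l*p
W(I(-8, 5), w) - U(35) = 2*(-45 + 5*(-8))/41 - 1*3 = 2*(-45 - 40)/41 - 3 = (2/41)*(-85) - 3 = -170/41 - 3 = -293/41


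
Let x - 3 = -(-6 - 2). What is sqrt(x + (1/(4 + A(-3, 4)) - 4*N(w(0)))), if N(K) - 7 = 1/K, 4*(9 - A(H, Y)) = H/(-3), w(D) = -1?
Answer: I*sqrt(33609)/51 ≈ 3.5947*I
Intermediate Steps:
A(H, Y) = 9 + H/12 (A(H, Y) = 9 - H/(4*(-3)) = 9 - H*(-1)/(4*3) = 9 - (-1)*H/12 = 9 + H/12)
N(K) = 7 + 1/K
x = 11 (x = 3 - (-6 - 2) = 3 - 1*(-8) = 3 + 8 = 11)
sqrt(x + (1/(4 + A(-3, 4)) - 4*N(w(0)))) = sqrt(11 + (1/(4 + (9 + (1/12)*(-3))) - 4*(7 + 1/(-1)))) = sqrt(11 + (1/(4 + (9 - 1/4)) - 4*(7 - 1))) = sqrt(11 + (1/(4 + 35/4) - 4*6)) = sqrt(11 + (1/(51/4) - 24)) = sqrt(11 + (4/51 - 24)) = sqrt(11 - 1220/51) = sqrt(-659/51) = I*sqrt(33609)/51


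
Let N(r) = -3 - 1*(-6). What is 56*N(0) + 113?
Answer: 281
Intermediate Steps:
N(r) = 3 (N(r) = -3 + 6 = 3)
56*N(0) + 113 = 56*3 + 113 = 168 + 113 = 281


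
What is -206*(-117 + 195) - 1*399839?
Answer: -415907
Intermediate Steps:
-206*(-117 + 195) - 1*399839 = -206*78 - 399839 = -16068 - 399839 = -415907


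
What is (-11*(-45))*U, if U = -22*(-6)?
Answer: 65340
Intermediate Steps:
U = 132
(-11*(-45))*U = -11*(-45)*132 = 495*132 = 65340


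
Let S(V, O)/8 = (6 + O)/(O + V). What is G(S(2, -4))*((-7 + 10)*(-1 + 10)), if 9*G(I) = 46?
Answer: 138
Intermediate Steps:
S(V, O) = 8*(6 + O)/(O + V) (S(V, O) = 8*((6 + O)/(O + V)) = 8*(6 + O)/(O + V))
G(I) = 46/9 (G(I) = (⅑)*46 = 46/9)
G(S(2, -4))*((-7 + 10)*(-1 + 10)) = 46*((-7 + 10)*(-1 + 10))/9 = 46*(3*9)/9 = (46/9)*27 = 138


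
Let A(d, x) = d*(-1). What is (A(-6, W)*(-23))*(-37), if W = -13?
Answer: 5106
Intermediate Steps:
A(d, x) = -d
(A(-6, W)*(-23))*(-37) = (-1*(-6)*(-23))*(-37) = (6*(-23))*(-37) = -138*(-37) = 5106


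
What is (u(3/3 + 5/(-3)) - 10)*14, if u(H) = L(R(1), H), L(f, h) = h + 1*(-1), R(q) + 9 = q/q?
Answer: -490/3 ≈ -163.33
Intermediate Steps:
R(q) = -8 (R(q) = -9 + q/q = -9 + 1 = -8)
L(f, h) = -1 + h (L(f, h) = h - 1 = -1 + h)
u(H) = -1 + H
(u(3/3 + 5/(-3)) - 10)*14 = ((-1 + (3/3 + 5/(-3))) - 10)*14 = ((-1 + (3*(1/3) + 5*(-1/3))) - 10)*14 = ((-1 + (1 - 5/3)) - 10)*14 = ((-1 - 2/3) - 10)*14 = (-5/3 - 10)*14 = -35/3*14 = -490/3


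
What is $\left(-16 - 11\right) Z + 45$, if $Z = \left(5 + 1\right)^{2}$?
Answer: $-927$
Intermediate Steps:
$Z = 36$ ($Z = 6^{2} = 36$)
$\left(-16 - 11\right) Z + 45 = \left(-16 - 11\right) 36 + 45 = \left(-27\right) 36 + 45 = -972 + 45 = -927$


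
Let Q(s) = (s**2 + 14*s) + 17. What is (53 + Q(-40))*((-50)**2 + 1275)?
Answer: 4190250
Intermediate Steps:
Q(s) = 17 + s**2 + 14*s
(53 + Q(-40))*((-50)**2 + 1275) = (53 + (17 + (-40)**2 + 14*(-40)))*((-50)**2 + 1275) = (53 + (17 + 1600 - 560))*(2500 + 1275) = (53 + 1057)*3775 = 1110*3775 = 4190250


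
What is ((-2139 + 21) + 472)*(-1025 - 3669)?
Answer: 7726324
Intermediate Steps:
((-2139 + 21) + 472)*(-1025 - 3669) = (-2118 + 472)*(-4694) = -1646*(-4694) = 7726324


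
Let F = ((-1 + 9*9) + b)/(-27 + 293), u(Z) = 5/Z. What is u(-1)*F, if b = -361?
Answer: 1405/266 ≈ 5.2820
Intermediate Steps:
F = -281/266 (F = ((-1 + 9*9) - 361)/(-27 + 293) = ((-1 + 81) - 361)/266 = (80 - 361)*(1/266) = -281*1/266 = -281/266 ≈ -1.0564)
u(-1)*F = (5/(-1))*(-281/266) = (5*(-1))*(-281/266) = -5*(-281/266) = 1405/266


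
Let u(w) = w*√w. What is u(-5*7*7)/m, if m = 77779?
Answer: -1715*I*√5/77779 ≈ -0.049305*I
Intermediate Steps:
u(w) = w^(3/2)
u(-5*7*7)/m = (-5*7*7)^(3/2)/77779 = (-35*7)^(3/2)*(1/77779) = (-245)^(3/2)*(1/77779) = -1715*I*√5*(1/77779) = -1715*I*√5/77779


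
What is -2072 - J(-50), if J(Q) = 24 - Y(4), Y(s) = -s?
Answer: -2100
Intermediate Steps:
J(Q) = 28 (J(Q) = 24 - (-1)*4 = 24 - 1*(-4) = 24 + 4 = 28)
-2072 - J(-50) = -2072 - 1*28 = -2072 - 28 = -2100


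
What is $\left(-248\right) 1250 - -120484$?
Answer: $-189516$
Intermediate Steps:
$\left(-248\right) 1250 - -120484 = -310000 + 120484 = -189516$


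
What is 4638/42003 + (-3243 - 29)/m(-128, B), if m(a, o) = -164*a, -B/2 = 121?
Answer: -1669705/36738624 ≈ -0.045448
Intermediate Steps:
B = -242 (B = -2*121 = -242)
4638/42003 + (-3243 - 29)/m(-128, B) = 4638/42003 + (-3243 - 29)/((-164*(-128))) = 4638*(1/42003) - 3272/20992 = 1546/14001 - 3272*1/20992 = 1546/14001 - 409/2624 = -1669705/36738624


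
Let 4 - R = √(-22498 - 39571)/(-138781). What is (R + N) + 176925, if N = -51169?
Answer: 125760 + I*√62069/138781 ≈ 1.2576e+5 + 0.0017952*I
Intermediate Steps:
R = 4 + I*√62069/138781 (R = 4 - √(-22498 - 39571)/(-138781) = 4 - √(-62069)*(-1)/138781 = 4 - I*√62069*(-1)/138781 = 4 - (-1)*I*√62069/138781 = 4 + I*√62069/138781 ≈ 4.0 + 0.0017952*I)
(R + N) + 176925 = ((4 + I*√62069/138781) - 51169) + 176925 = (-51165 + I*√62069/138781) + 176925 = 125760 + I*√62069/138781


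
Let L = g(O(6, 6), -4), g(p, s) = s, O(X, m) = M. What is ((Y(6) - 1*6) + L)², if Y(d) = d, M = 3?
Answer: 16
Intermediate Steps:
O(X, m) = 3
L = -4
((Y(6) - 1*6) + L)² = ((6 - 1*6) - 4)² = ((6 - 6) - 4)² = (0 - 4)² = (-4)² = 16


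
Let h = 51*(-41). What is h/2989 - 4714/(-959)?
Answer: 1726411/409493 ≈ 4.2160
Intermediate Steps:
h = -2091
h/2989 - 4714/(-959) = -2091/2989 - 4714/(-959) = -2091*1/2989 - 4714*(-1/959) = -2091/2989 + 4714/959 = 1726411/409493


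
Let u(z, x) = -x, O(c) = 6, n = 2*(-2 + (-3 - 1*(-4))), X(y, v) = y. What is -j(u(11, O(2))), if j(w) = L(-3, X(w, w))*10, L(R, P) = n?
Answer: 20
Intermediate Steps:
n = -2 (n = 2*(-2 + (-3 + 4)) = 2*(-2 + 1) = 2*(-1) = -2)
L(R, P) = -2
j(w) = -20 (j(w) = -2*10 = -20)
-j(u(11, O(2))) = -1*(-20) = 20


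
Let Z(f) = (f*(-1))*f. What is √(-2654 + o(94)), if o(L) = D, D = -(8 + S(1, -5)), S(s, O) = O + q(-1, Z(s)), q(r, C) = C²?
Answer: I*√2658 ≈ 51.556*I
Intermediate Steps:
Z(f) = -f² (Z(f) = (-f)*f = -f²)
S(s, O) = O + s⁴ (S(s, O) = O + (-s²)² = O + s⁴)
D = -4 (D = -(8 + (-5 + 1⁴)) = -(8 + (-5 + 1)) = -(8 - 4) = -1*4 = -4)
o(L) = -4
√(-2654 + o(94)) = √(-2654 - 4) = √(-2658) = I*√2658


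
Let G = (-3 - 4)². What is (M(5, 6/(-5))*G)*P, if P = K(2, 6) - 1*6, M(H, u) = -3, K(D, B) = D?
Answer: 588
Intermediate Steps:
P = -4 (P = 2 - 1*6 = 2 - 6 = -4)
G = 49 (G = (-7)² = 49)
(M(5, 6/(-5))*G)*P = -3*49*(-4) = -147*(-4) = 588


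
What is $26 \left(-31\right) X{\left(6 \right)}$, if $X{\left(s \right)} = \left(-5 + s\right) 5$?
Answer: $-4030$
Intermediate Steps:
$X{\left(s \right)} = -25 + 5 s$
$26 \left(-31\right) X{\left(6 \right)} = 26 \left(-31\right) \left(-25 + 5 \cdot 6\right) = - 806 \left(-25 + 30\right) = \left(-806\right) 5 = -4030$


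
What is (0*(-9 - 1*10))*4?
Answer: 0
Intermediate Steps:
(0*(-9 - 1*10))*4 = (0*(-9 - 10))*4 = (0*(-19))*4 = 0*4 = 0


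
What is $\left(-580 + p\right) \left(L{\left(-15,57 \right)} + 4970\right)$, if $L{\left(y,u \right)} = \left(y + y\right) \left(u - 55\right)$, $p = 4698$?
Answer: $20219380$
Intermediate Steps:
$L{\left(y,u \right)} = 2 y \left(-55 + u\right)$
$\left(-580 + p\right) \left(L{\left(-15,57 \right)} + 4970\right) = \left(-580 + 4698\right) \left(2 \left(-15\right) \left(-55 + 57\right) + 4970\right) = 4118 \left(2 \left(-15\right) 2 + 4970\right) = 4118 \left(-60 + 4970\right) = 4118 \cdot 4910 = 20219380$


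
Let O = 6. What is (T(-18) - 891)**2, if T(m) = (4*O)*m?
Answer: 1750329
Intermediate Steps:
T(m) = 24*m (T(m) = (4*6)*m = 24*m)
(T(-18) - 891)**2 = (24*(-18) - 891)**2 = (-432 - 891)**2 = (-1323)**2 = 1750329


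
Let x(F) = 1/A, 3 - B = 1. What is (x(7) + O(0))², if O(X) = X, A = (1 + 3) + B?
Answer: 1/36 ≈ 0.027778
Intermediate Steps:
B = 2 (B = 3 - 1*1 = 3 - 1 = 2)
A = 6 (A = (1 + 3) + 2 = 4 + 2 = 6)
x(F) = ⅙ (x(F) = 1/6 = ⅙)
(x(7) + O(0))² = (⅙ + 0)² = (⅙)² = 1/36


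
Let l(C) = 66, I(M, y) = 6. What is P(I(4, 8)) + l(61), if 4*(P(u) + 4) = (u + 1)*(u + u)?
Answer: 83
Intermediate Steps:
P(u) = -4 + u*(1 + u)/2 (P(u) = -4 + ((u + 1)*(u + u))/4 = -4 + ((1 + u)*(2*u))/4 = -4 + (2*u*(1 + u))/4 = -4 + u*(1 + u)/2)
P(I(4, 8)) + l(61) = (-4 + (½)*6 + (½)*6²) + 66 = (-4 + 3 + (½)*36) + 66 = (-4 + 3 + 18) + 66 = 17 + 66 = 83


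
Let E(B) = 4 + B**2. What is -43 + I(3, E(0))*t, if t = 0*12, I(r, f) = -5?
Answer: -43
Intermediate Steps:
t = 0
-43 + I(3, E(0))*t = -43 - 5*0 = -43 + 0 = -43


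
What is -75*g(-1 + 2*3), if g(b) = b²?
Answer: -1875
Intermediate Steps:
-75*g(-1 + 2*3) = -75*(-1 + 2*3)² = -75*(-1 + 6)² = -75*5² = -75*25 = -1875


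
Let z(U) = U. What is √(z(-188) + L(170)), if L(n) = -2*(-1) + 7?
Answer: I*√179 ≈ 13.379*I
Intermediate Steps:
L(n) = 9 (L(n) = 2 + 7 = 9)
√(z(-188) + L(170)) = √(-188 + 9) = √(-179) = I*√179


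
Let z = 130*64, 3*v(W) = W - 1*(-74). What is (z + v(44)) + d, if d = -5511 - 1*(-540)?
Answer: 10165/3 ≈ 3388.3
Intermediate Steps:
v(W) = 74/3 + W/3 (v(W) = (W - 1*(-74))/3 = (W + 74)/3 = (74 + W)/3 = 74/3 + W/3)
z = 8320
d = -4971 (d = -5511 + 540 = -4971)
(z + v(44)) + d = (8320 + (74/3 + (⅓)*44)) - 4971 = (8320 + (74/3 + 44/3)) - 4971 = (8320 + 118/3) - 4971 = 25078/3 - 4971 = 10165/3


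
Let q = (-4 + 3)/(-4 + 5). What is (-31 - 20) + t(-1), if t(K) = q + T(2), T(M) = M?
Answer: -50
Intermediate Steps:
q = -1 (q = -1/1 = -1*1 = -1)
t(K) = 1 (t(K) = -1 + 2 = 1)
(-31 - 20) + t(-1) = (-31 - 20) + 1 = -51 + 1 = -50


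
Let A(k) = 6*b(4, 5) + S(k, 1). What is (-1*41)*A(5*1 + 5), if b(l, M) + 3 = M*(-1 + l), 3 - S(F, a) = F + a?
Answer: -2624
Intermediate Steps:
S(F, a) = 3 - F - a (S(F, a) = 3 - (F + a) = 3 + (-F - a) = 3 - F - a)
b(l, M) = -3 + M*(-1 + l)
A(k) = 74 - k (A(k) = 6*(-3 - 1*5 + 5*4) + (3 - k - 1*1) = 6*(-3 - 5 + 20) + (3 - k - 1) = 6*12 + (2 - k) = 72 + (2 - k) = 74 - k)
(-1*41)*A(5*1 + 5) = (-1*41)*(74 - (5*1 + 5)) = -41*(74 - (5 + 5)) = -41*(74 - 1*10) = -41*(74 - 10) = -41*64 = -2624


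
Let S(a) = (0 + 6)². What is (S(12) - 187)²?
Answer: 22801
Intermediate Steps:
S(a) = 36 (S(a) = 6² = 36)
(S(12) - 187)² = (36 - 187)² = (-151)² = 22801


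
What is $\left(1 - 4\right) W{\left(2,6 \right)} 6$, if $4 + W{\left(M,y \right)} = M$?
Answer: $36$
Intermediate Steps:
$W{\left(M,y \right)} = -4 + M$
$\left(1 - 4\right) W{\left(2,6 \right)} 6 = \left(1 - 4\right) \left(-4 + 2\right) 6 = \left(-3\right) \left(-2\right) 6 = 6 \cdot 6 = 36$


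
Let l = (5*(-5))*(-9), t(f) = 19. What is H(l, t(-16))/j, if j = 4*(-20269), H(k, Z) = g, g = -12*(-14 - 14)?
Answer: -84/20269 ≈ -0.0041443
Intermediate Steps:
g = 336 (g = -12*(-28) = 336)
l = 225 (l = -25*(-9) = 225)
H(k, Z) = 336
j = -81076
H(l, t(-16))/j = 336/(-81076) = 336*(-1/81076) = -84/20269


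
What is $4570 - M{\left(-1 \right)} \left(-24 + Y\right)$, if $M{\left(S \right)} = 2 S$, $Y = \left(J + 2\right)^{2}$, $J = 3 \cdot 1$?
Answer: $4572$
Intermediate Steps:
$J = 3$
$Y = 25$ ($Y = \left(3 + 2\right)^{2} = 5^{2} = 25$)
$4570 - M{\left(-1 \right)} \left(-24 + Y\right) = 4570 - 2 \left(-1\right) \left(-24 + 25\right) = 4570 - \left(-2\right) 1 = 4570 - -2 = 4570 + 2 = 4572$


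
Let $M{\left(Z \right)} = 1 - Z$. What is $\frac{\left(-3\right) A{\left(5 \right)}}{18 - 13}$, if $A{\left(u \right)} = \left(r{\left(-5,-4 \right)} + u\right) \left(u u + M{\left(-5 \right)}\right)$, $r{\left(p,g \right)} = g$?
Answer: $- \frac{93}{5} \approx -18.6$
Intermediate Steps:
$A{\left(u \right)} = \left(-4 + u\right) \left(6 + u^{2}\right)$ ($A{\left(u \right)} = \left(-4 + u\right) \left(u u + \left(1 - -5\right)\right) = \left(-4 + u\right) \left(u^{2} + \left(1 + 5\right)\right) = \left(-4 + u\right) \left(u^{2} + 6\right) = \left(-4 + u\right) \left(6 + u^{2}\right)$)
$\frac{\left(-3\right) A{\left(5 \right)}}{18 - 13} = \frac{\left(-3\right) \left(-24 + 5^{3} - 4 \cdot 5^{2} + 6 \cdot 5\right)}{18 - 13} = \frac{\left(-3\right) \left(-24 + 125 - 100 + 30\right)}{5} = - 3 \left(-24 + 125 - 100 + 30\right) \frac{1}{5} = \left(-3\right) 31 \cdot \frac{1}{5} = \left(-93\right) \frac{1}{5} = - \frac{93}{5}$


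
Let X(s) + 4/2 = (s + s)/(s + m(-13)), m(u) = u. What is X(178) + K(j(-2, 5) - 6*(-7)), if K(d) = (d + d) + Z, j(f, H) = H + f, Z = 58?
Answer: 24446/165 ≈ 148.16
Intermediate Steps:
X(s) = -2 + 2*s/(-13 + s) (X(s) = -2 + (s + s)/(s - 13) = -2 + (2*s)/(-13 + s) = -2 + 2*s/(-13 + s))
K(d) = 58 + 2*d (K(d) = (d + d) + 58 = 2*d + 58 = 58 + 2*d)
X(178) + K(j(-2, 5) - 6*(-7)) = 26/(-13 + 178) + (58 + 2*((5 - 2) - 6*(-7))) = 26/165 + (58 + 2*(3 + 42)) = 26*(1/165) + (58 + 2*45) = 26/165 + (58 + 90) = 26/165 + 148 = 24446/165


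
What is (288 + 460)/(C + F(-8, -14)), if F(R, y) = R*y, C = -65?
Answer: 748/47 ≈ 15.915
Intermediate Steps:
(288 + 460)/(C + F(-8, -14)) = (288 + 460)/(-65 - 8*(-14)) = 748/(-65 + 112) = 748/47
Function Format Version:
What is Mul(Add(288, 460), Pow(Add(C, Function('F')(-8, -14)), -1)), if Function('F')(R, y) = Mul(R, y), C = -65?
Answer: Rational(748, 47) ≈ 15.915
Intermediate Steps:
Mul(Add(288, 460), Pow(Add(C, Function('F')(-8, -14)), -1)) = Mul(Add(288, 460), Pow(Add(-65, Mul(-8, -14)), -1)) = Mul(748, Pow(Add(-65, 112), -1)) = Mul(748, Pow(47, -1)) = Mul(748, Rational(1, 47)) = Rational(748, 47)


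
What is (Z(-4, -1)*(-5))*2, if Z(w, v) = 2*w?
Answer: 80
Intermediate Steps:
(Z(-4, -1)*(-5))*2 = ((2*(-4))*(-5))*2 = -8*(-5)*2 = 40*2 = 80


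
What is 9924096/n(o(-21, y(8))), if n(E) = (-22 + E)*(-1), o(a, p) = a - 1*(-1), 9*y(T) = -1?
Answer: 236288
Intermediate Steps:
y(T) = -⅑ (y(T) = (⅑)*(-1) = -⅑)
o(a, p) = 1 + a (o(a, p) = a + 1 = 1 + a)
n(E) = 22 - E
9924096/n(o(-21, y(8))) = 9924096/(22 - (1 - 21)) = 9924096/(22 - 1*(-20)) = 9924096/(22 + 20) = 9924096/42 = 9924096*(1/42) = 236288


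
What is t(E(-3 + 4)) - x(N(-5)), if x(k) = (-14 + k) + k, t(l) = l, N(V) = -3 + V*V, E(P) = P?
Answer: -29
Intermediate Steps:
N(V) = -3 + V²
x(k) = -14 + 2*k
t(E(-3 + 4)) - x(N(-5)) = (-3 + 4) - (-14 + 2*(-3 + (-5)²)) = 1 - (-14 + 2*(-3 + 25)) = 1 - (-14 + 2*22) = 1 - (-14 + 44) = 1 - 1*30 = 1 - 30 = -29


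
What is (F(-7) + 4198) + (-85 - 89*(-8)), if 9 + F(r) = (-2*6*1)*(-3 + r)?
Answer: 4936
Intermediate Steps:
F(r) = 27 - 12*r (F(r) = -9 + (-2*6*1)*(-3 + r) = -9 + (-12*1)*(-3 + r) = -9 - 12*(-3 + r) = -9 + (36 - 12*r) = 27 - 12*r)
(F(-7) + 4198) + (-85 - 89*(-8)) = ((27 - 12*(-7)) + 4198) + (-85 - 89*(-8)) = ((27 + 84) + 4198) + (-85 + 712) = (111 + 4198) + 627 = 4309 + 627 = 4936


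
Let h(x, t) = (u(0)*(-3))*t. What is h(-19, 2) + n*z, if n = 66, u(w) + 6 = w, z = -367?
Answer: -24186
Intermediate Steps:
u(w) = -6 + w
h(x, t) = 18*t (h(x, t) = ((-6 + 0)*(-3))*t = (-6*(-3))*t = 18*t)
h(-19, 2) + n*z = 18*2 + 66*(-367) = 36 - 24222 = -24186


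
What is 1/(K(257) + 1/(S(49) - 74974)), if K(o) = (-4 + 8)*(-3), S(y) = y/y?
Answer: -74973/899677 ≈ -0.083333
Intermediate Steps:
S(y) = 1
K(o) = -12 (K(o) = 4*(-3) = -12)
1/(K(257) + 1/(S(49) - 74974)) = 1/(-12 + 1/(1 - 74974)) = 1/(-12 + 1/(-74973)) = 1/(-12 - 1/74973) = 1/(-899677/74973) = -74973/899677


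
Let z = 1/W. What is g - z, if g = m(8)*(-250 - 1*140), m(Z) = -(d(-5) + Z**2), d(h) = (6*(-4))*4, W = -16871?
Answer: -210550079/16871 ≈ -12480.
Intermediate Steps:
d(h) = -96 (d(h) = -24*4 = -96)
m(Z) = 96 - Z**2 (m(Z) = -(-96 + Z**2) = 96 - Z**2)
g = -12480 (g = (96 - 1*8**2)*(-250 - 1*140) = (96 - 1*64)*(-250 - 140) = (96 - 64)*(-390) = 32*(-390) = -12480)
z = -1/16871 (z = 1/(-16871) = -1/16871 ≈ -5.9273e-5)
g - z = -12480 - 1*(-1/16871) = -12480 + 1/16871 = -210550079/16871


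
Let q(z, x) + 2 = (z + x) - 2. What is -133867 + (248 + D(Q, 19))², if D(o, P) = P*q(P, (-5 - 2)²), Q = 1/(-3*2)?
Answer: 2009429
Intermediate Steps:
Q = -⅙ (Q = 1/(-6) = -⅙ ≈ -0.16667)
q(z, x) = -4 + x + z (q(z, x) = -2 + ((z + x) - 2) = -2 + ((x + z) - 2) = -2 + (-2 + x + z) = -4 + x + z)
D(o, P) = P*(45 + P) (D(o, P) = P*(-4 + (-5 - 2)² + P) = P*(-4 + (-7)² + P) = P*(-4 + 49 + P) = P*(45 + P))
-133867 + (248 + D(Q, 19))² = -133867 + (248 + 19*(45 + 19))² = -133867 + (248 + 19*64)² = -133867 + (248 + 1216)² = -133867 + 1464² = -133867 + 2143296 = 2009429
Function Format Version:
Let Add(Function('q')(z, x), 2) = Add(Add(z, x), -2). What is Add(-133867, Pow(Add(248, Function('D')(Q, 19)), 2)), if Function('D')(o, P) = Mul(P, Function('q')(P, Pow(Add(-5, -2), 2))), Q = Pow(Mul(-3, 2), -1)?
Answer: 2009429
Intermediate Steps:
Q = Rational(-1, 6) (Q = Pow(-6, -1) = Rational(-1, 6) ≈ -0.16667)
Function('q')(z, x) = Add(-4, x, z) (Function('q')(z, x) = Add(-2, Add(Add(z, x), -2)) = Add(-2, Add(Add(x, z), -2)) = Add(-2, Add(-2, x, z)) = Add(-4, x, z))
Function('D')(o, P) = Mul(P, Add(45, P)) (Function('D')(o, P) = Mul(P, Add(-4, Pow(Add(-5, -2), 2), P)) = Mul(P, Add(-4, Pow(-7, 2), P)) = Mul(P, Add(-4, 49, P)) = Mul(P, Add(45, P)))
Add(-133867, Pow(Add(248, Function('D')(Q, 19)), 2)) = Add(-133867, Pow(Add(248, Mul(19, Add(45, 19))), 2)) = Add(-133867, Pow(Add(248, Mul(19, 64)), 2)) = Add(-133867, Pow(Add(248, 1216), 2)) = Add(-133867, Pow(1464, 2)) = Add(-133867, 2143296) = 2009429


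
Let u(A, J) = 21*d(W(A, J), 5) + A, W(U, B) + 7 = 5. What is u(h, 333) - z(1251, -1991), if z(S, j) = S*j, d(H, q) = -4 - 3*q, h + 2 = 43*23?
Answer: 2491329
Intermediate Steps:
h = 987 (h = -2 + 43*23 = -2 + 989 = 987)
W(U, B) = -2 (W(U, B) = -7 + 5 = -2)
d(H, q) = -4 - 3*q
u(A, J) = -399 + A (u(A, J) = 21*(-4 - 3*5) + A = 21*(-4 - 15) + A = 21*(-19) + A = -399 + A)
u(h, 333) - z(1251, -1991) = (-399 + 987) - 1251*(-1991) = 588 - 1*(-2490741) = 588 + 2490741 = 2491329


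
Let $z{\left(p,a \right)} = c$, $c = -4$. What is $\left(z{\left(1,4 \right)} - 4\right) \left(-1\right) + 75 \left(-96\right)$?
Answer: $-7192$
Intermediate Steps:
$z{\left(p,a \right)} = -4$
$\left(z{\left(1,4 \right)} - 4\right) \left(-1\right) + 75 \left(-96\right) = \left(-4 - 4\right) \left(-1\right) + 75 \left(-96\right) = \left(-8\right) \left(-1\right) - 7200 = 8 - 7200 = -7192$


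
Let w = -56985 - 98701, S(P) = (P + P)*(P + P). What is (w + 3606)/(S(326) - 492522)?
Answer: 76040/33709 ≈ 2.2558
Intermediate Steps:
S(P) = 4*P**2 (S(P) = (2*P)*(2*P) = 4*P**2)
w = -155686
(w + 3606)/(S(326) - 492522) = (-155686 + 3606)/(4*326**2 - 492522) = -152080/(4*106276 - 492522) = -152080/(425104 - 492522) = -152080/(-67418) = -152080*(-1/67418) = 76040/33709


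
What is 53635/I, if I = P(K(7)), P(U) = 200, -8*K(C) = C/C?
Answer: 10727/40 ≈ 268.17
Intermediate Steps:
K(C) = -1/8 (K(C) = -C/(8*C) = -1/8*1 = -1/8)
I = 200
53635/I = 53635/200 = 53635*(1/200) = 10727/40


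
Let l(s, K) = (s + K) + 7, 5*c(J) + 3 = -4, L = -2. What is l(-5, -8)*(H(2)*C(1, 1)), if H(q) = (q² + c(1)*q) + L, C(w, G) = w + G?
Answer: 48/5 ≈ 9.6000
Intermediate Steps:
c(J) = -7/5 (c(J) = -⅗ + (⅕)*(-4) = -⅗ - ⅘ = -7/5)
C(w, G) = G + w
H(q) = -2 + q² - 7*q/5 (H(q) = (q² - 7*q/5) - 2 = -2 + q² - 7*q/5)
l(s, K) = 7 + K + s (l(s, K) = (K + s) + 7 = 7 + K + s)
l(-5, -8)*(H(2)*C(1, 1)) = (7 - 8 - 5)*((-2 + 2² - 7/5*2)*(1 + 1)) = -6*(-2 + 4 - 14/5)*2 = -(-24)*2/5 = -6*(-8/5) = 48/5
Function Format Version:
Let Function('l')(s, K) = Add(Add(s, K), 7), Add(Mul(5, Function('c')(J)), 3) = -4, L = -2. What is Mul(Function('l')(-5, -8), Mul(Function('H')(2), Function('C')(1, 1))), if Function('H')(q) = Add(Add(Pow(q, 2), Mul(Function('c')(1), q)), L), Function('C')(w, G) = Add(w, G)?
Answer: Rational(48, 5) ≈ 9.6000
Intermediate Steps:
Function('c')(J) = Rational(-7, 5) (Function('c')(J) = Add(Rational(-3, 5), Mul(Rational(1, 5), -4)) = Add(Rational(-3, 5), Rational(-4, 5)) = Rational(-7, 5))
Function('C')(w, G) = Add(G, w)
Function('H')(q) = Add(-2, Pow(q, 2), Mul(Rational(-7, 5), q)) (Function('H')(q) = Add(Add(Pow(q, 2), Mul(Rational(-7, 5), q)), -2) = Add(-2, Pow(q, 2), Mul(Rational(-7, 5), q)))
Function('l')(s, K) = Add(7, K, s) (Function('l')(s, K) = Add(Add(K, s), 7) = Add(7, K, s))
Mul(Function('l')(-5, -8), Mul(Function('H')(2), Function('C')(1, 1))) = Mul(Add(7, -8, -5), Mul(Add(-2, Pow(2, 2), Mul(Rational(-7, 5), 2)), Add(1, 1))) = Mul(-6, Mul(Add(-2, 4, Rational(-14, 5)), 2)) = Mul(-6, Mul(Rational(-4, 5), 2)) = Mul(-6, Rational(-8, 5)) = Rational(48, 5)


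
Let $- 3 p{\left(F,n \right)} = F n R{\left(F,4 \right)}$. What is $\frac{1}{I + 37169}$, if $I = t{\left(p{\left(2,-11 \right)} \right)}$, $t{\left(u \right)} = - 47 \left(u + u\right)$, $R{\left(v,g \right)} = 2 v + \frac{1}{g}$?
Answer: $\frac{3}{102718} \approx 2.9206 \cdot 10^{-5}$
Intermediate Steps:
$R{\left(v,g \right)} = \frac{1}{g} + 2 v$
$p{\left(F,n \right)} = - \frac{F n \left(\frac{1}{4} + 2 F\right)}{3}$
$t{\left(u \right)} = - 94 u$ ($t{\left(u \right)} = - 47 \cdot 2 u = - 94 u$)
$I = - \frac{8789}{3}$ ($I = - 94 \left(\left(- \frac{1}{12}\right) 2 \left(-11\right) \left(1 + 8 \cdot 2\right)\right) = - 94 \left(\left(- \frac{1}{12}\right) 2 \left(-11\right) \left(1 + 16\right)\right) = - 94 \left(\left(- \frac{1}{12}\right) 2 \left(-11\right) 17\right) = \left(-94\right) \frac{187}{6} = - \frac{8789}{3} \approx -2929.7$)
$\frac{1}{I + 37169} = \frac{1}{- \frac{8789}{3} + 37169} = \frac{1}{\frac{102718}{3}} = \frac{3}{102718}$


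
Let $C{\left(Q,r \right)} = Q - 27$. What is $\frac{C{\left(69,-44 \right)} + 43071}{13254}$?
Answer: $\frac{14371}{4418} \approx 3.2528$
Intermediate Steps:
$C{\left(Q,r \right)} = -27 + Q$
$\frac{C{\left(69,-44 \right)} + 43071}{13254} = \frac{\left(-27 + 69\right) + 43071}{13254} = \left(42 + 43071\right) \frac{1}{13254} = 43113 \cdot \frac{1}{13254} = \frac{14371}{4418}$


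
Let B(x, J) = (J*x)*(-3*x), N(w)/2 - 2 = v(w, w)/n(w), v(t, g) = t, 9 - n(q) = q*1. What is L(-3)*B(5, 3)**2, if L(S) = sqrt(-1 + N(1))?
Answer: 50625*sqrt(13)/2 ≈ 91266.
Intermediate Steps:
n(q) = 9 - q
N(w) = 4 + 2*w/(9 - w) (N(w) = 4 + 2*(w/(9 - w)) = 4 + 2*w/(9 - w))
B(x, J) = -3*J*x**2
L(S) = sqrt(13)/2 (L(S) = sqrt(-1 + 2*(-18 + 1)/(-9 + 1)) = sqrt(-1 + 2*(-17)/(-8)) = sqrt(-1 + 2*(-1/8)*(-17)) = sqrt(-1 + 17/4) = sqrt(13/4) = sqrt(13)/2)
L(-3)*B(5, 3)**2 = (sqrt(13)/2)*(-3*3*5**2)**2 = (sqrt(13)/2)*(-3*3*25)**2 = (sqrt(13)/2)*(-225)**2 = (sqrt(13)/2)*50625 = 50625*sqrt(13)/2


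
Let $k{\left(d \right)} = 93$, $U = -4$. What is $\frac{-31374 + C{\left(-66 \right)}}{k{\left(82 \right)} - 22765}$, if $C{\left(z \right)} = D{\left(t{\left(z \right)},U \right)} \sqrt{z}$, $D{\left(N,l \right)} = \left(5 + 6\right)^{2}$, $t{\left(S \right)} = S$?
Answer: $\frac{15687}{11336} - \frac{121 i \sqrt{66}}{22672} \approx 1.3838 - 0.043358 i$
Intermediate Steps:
$D{\left(N,l \right)} = 121$ ($D{\left(N,l \right)} = 11^{2} = 121$)
$C{\left(z \right)} = 121 \sqrt{z}$
$\frac{-31374 + C{\left(-66 \right)}}{k{\left(82 \right)} - 22765} = \frac{-31374 + 121 \sqrt{-66}}{93 - 22765} = \frac{-31374 + 121 i \sqrt{66}}{-22672} = \left(-31374 + 121 i \sqrt{66}\right) \left(- \frac{1}{22672}\right) = \frac{15687}{11336} - \frac{121 i \sqrt{66}}{22672}$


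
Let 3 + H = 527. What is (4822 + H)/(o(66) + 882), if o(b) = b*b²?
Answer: 297/16021 ≈ 0.018538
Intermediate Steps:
H = 524 (H = -3 + 527 = 524)
o(b) = b³
(4822 + H)/(o(66) + 882) = (4822 + 524)/(66³ + 882) = 5346/(287496 + 882) = 5346/288378 = 5346*(1/288378) = 297/16021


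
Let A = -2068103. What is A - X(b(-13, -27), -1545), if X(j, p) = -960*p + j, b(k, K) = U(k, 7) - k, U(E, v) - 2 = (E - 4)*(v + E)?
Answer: -3551420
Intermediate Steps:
U(E, v) = 2 + (-4 + E)*(E + v) (U(E, v) = 2 + (E - 4)*(v + E) = 2 + (-4 + E)*(E + v))
b(k, K) = -26 + k**2 + 2*k (b(k, K) = (2 + k**2 - 4*k - 4*7 + k*7) - k = (2 + k**2 - 4*k - 28 + 7*k) - k = (-26 + k**2 + 3*k) - k = -26 + k**2 + 2*k)
X(j, p) = j - 960*p
A - X(b(-13, -27), -1545) = -2068103 - ((-26 + (-13)**2 + 2*(-13)) - 960*(-1545)) = -2068103 - ((-26 + 169 - 26) + 1483200) = -2068103 - (117 + 1483200) = -2068103 - 1*1483317 = -2068103 - 1483317 = -3551420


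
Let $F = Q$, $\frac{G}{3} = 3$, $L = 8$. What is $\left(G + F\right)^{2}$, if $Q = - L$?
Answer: $1$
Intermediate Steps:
$G = 9$ ($G = 3 \cdot 3 = 9$)
$Q = -8$ ($Q = \left(-1\right) 8 = -8$)
$F = -8$
$\left(G + F\right)^{2} = \left(9 - 8\right)^{2} = 1^{2} = 1$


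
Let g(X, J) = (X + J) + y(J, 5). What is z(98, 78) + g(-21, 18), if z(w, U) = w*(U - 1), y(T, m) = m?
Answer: 7548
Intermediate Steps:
z(w, U) = w*(-1 + U)
g(X, J) = 5 + J + X (g(X, J) = (X + J) + 5 = (J + X) + 5 = 5 + J + X)
z(98, 78) + g(-21, 18) = 98*(-1 + 78) + (5 + 18 - 21) = 98*77 + 2 = 7546 + 2 = 7548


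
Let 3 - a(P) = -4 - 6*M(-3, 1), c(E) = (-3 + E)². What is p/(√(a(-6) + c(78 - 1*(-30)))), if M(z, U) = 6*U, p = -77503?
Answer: -77503*√2767/5534 ≈ -736.69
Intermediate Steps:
a(P) = 43 (a(P) = 3 - (-4 - 36) = 3 - 1*(-40) = 3 + 40 = 43)
p/(√(a(-6) + c(78 - 1*(-30)))) = -77503/√(43 + (-3 + (78 - 1*(-30)))²) = -77503/√(43 + (-3 + (78 + 30))²) = -77503/√(43 + (-3 + 108)²) = -77503/√(43 + 105²) = -77503/√(43 + 11025) = -77503*√2767/5534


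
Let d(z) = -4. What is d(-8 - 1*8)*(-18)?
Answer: 72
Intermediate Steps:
d(-8 - 1*8)*(-18) = -4*(-18) = 72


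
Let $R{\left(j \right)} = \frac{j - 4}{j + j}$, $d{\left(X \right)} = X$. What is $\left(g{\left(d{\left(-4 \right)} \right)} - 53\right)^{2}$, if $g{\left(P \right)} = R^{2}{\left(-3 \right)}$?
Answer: $\frac{3455881}{1296} \approx 2666.6$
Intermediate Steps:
$R{\left(j \right)} = \frac{-4 + j}{2 j}$
$g{\left(P \right)} = \frac{49}{36}$ ($g{\left(P \right)} = \left(\frac{-4 - 3}{2 \left(-3\right)}\right)^{2} = \left(\frac{1}{2} \left(- \frac{1}{3}\right) \left(-7\right)\right)^{2} = \left(\frac{7}{6}\right)^{2} = \frac{49}{36}$)
$\left(g{\left(d{\left(-4 \right)} \right)} - 53\right)^{2} = \left(\frac{49}{36} - 53\right)^{2} = \left(- \frac{1859}{36}\right)^{2} = \frac{3455881}{1296}$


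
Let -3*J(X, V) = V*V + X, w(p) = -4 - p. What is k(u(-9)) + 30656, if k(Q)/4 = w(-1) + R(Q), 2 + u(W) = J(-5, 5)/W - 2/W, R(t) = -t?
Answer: 827500/27 ≈ 30648.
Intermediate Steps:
J(X, V) = -X/3 - V²/3 (J(X, V) = -(V*V + X)/3 = -(V² + X)/3 = -(X + V²)/3 = -X/3 - V²/3)
u(W) = -2 - 26/(3*W) (u(W) = -2 + ((-⅓*(-5) - ⅓*5²)/W - 2/W) = -2 + ((5/3 - ⅓*25)/W - 2/W) = -2 + ((5/3 - 25/3)/W - 2/W) = -2 + (-20/(3*W) - 2/W) = -2 - 26/(3*W))
k(Q) = -12 - 4*Q (k(Q) = 4*((-4 - 1*(-1)) - Q) = 4*((-4 + 1) - Q) = 4*(-3 - Q) = -12 - 4*Q)
k(u(-9)) + 30656 = (-12 - 4*(-2 - 26/3/(-9))) + 30656 = (-12 - 4*(-2 - 26/3*(-⅑))) + 30656 = (-12 - 4*(-2 + 26/27)) + 30656 = (-12 - 4*(-28/27)) + 30656 = (-12 + 112/27) + 30656 = -212/27 + 30656 = 827500/27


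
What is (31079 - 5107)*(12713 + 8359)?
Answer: 547281984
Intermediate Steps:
(31079 - 5107)*(12713 + 8359) = 25972*21072 = 547281984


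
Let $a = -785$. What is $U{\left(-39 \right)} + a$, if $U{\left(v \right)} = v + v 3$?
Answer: $-941$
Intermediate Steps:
$U{\left(v \right)} = 4 v$ ($U{\left(v \right)} = v + 3 v = 4 v$)
$U{\left(-39 \right)} + a = 4 \left(-39\right) - 785 = -156 - 785 = -941$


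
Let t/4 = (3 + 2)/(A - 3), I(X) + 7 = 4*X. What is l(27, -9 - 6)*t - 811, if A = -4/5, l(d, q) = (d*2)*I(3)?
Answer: -42409/19 ≈ -2232.1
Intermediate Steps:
I(X) = -7 + 4*X
l(d, q) = 10*d (l(d, q) = (d*2)*(-7 + 4*3) = (2*d)*(-7 + 12) = (2*d)*5 = 10*d)
A = -4/5 (A = -4*1/5 = -4/5 ≈ -0.80000)
t = -100/19 (t = 4*((3 + 2)/(-4/5 - 3)) = 4*(5/(-19/5)) = 4*(5*(-5/19)) = 4*(-25/19) = -100/19 ≈ -5.2632)
l(27, -9 - 6)*t - 811 = (10*27)*(-100/19) - 811 = 270*(-100/19) - 811 = -27000/19 - 811 = -42409/19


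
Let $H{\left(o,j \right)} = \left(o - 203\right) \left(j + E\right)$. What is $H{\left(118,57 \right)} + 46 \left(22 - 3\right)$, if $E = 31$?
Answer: $-6606$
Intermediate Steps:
$H{\left(o,j \right)} = \left(-203 + o\right) \left(31 + j\right)$ ($H{\left(o,j \right)} = \left(o - 203\right) \left(j + 31\right) = \left(-203 + o\right) \left(31 + j\right)$)
$H{\left(118,57 \right)} + 46 \left(22 - 3\right) = \left(-6293 - 11571 + 31 \cdot 118 + 57 \cdot 118\right) + 46 \left(22 - 3\right) = \left(-6293 - 11571 + 3658 + 6726\right) + 46 \cdot 19 = -7480 + 874 = -6606$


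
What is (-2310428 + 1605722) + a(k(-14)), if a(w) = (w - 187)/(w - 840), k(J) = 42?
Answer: -562355243/798 ≈ -7.0471e+5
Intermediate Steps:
a(w) = (-187 + w)/(-840 + w)
(-2310428 + 1605722) + a(k(-14)) = (-2310428 + 1605722) + (-187 + 42)/(-840 + 42) = -704706 - 145/(-798) = -704706 - 1/798*(-145) = -704706 + 145/798 = -562355243/798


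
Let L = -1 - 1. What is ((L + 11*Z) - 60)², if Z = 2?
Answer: 1600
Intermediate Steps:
L = -2
((L + 11*Z) - 60)² = ((-2 + 11*2) - 60)² = ((-2 + 22) - 60)² = (20 - 60)² = (-40)² = 1600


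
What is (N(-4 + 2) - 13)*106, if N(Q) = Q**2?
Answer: -954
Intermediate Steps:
(N(-4 + 2) - 13)*106 = ((-4 + 2)**2 - 13)*106 = ((-2)**2 - 13)*106 = (4 - 13)*106 = -9*106 = -954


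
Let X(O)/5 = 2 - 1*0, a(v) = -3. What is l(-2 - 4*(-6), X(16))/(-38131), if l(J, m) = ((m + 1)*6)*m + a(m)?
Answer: -657/38131 ≈ -0.017230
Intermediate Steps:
X(O) = 10 (X(O) = 5*(2 - 1*0) = 5*(2 + 0) = 5*2 = 10)
l(J, m) = -3 + m*(6 + 6*m) (l(J, m) = ((m + 1)*6)*m - 3 = ((1 + m)*6)*m - 3 = (6 + 6*m)*m - 3 = m*(6 + 6*m) - 3 = -3 + m*(6 + 6*m))
l(-2 - 4*(-6), X(16))/(-38131) = (-3 + 6*10 + 6*10²)/(-38131) = (-3 + 60 + 6*100)*(-1/38131) = (-3 + 60 + 600)*(-1/38131) = 657*(-1/38131) = -657/38131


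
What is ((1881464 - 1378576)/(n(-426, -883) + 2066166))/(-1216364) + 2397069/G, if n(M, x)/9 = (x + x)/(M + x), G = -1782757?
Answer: -985738185607362338819/733116730907048809878 ≈ -1.3446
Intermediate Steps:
n(M, x) = 18*x/(M + x) (n(M, x) = 9*((x + x)/(M + x)) = 9*((2*x)/(M + x)) = 9*(2*x/(M + x)) = 18*x/(M + x))
((1881464 - 1378576)/(n(-426, -883) + 2066166))/(-1216364) + 2397069/G = ((1881464 - 1378576)/(18*(-883)/(-426 - 883) + 2066166))/(-1216364) + 2397069/(-1782757) = (502888/(18*(-883)/(-1309) + 2066166))*(-1/1216364) + 2397069*(-1/1782757) = (502888/(18*(-883)*(-1/1309) + 2066166))*(-1/1216364) - 2397069/1782757 = (502888/(15894/1309 + 2066166))*(-1/1216364) - 2397069/1782757 = (502888/(2704627188/1309))*(-1/1216364) - 2397069/1782757 = (502888*(1309/2704627188))*(-1/1216364) - 2397069/1782757 = (164570098/676156797)*(-1/1216364) - 2397069/1782757 = -82285049/411226393113054 - 2397069/1782757 = -985738185607362338819/733116730907048809878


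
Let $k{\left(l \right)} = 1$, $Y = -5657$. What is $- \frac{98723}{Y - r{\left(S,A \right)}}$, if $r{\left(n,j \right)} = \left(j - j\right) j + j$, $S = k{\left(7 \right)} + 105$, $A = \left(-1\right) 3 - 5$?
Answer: $\frac{367}{21} \approx 17.476$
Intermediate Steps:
$A = -8$ ($A = -3 - 5 = -8$)
$S = 106$ ($S = 1 + 105 = 106$)
$r{\left(n,j \right)} = j$ ($r{\left(n,j \right)} = 0 j + j = 0 + j = j$)
$- \frac{98723}{Y - r{\left(S,A \right)}} = - \frac{98723}{-5657 - -8} = - \frac{98723}{-5657 + 8} = - \frac{98723}{-5649} = \left(-98723\right) \left(- \frac{1}{5649}\right) = \frac{367}{21}$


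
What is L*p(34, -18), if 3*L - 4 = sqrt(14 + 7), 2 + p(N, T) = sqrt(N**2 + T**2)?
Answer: -2*(1 - sqrt(370))*(4 + sqrt(21))/3 ≈ 104.34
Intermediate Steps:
p(N, T) = -2 + sqrt(N**2 + T**2)
L = 4/3 + sqrt(21)/3 (L = 4/3 + sqrt(14 + 7)/3 = 4/3 + sqrt(21)/3 ≈ 2.8609)
L*p(34, -18) = (4/3 + sqrt(21)/3)*(-2 + sqrt(34**2 + (-18)**2)) = (4/3 + sqrt(21)/3)*(-2 + sqrt(1156 + 324)) = (4/3 + sqrt(21)/3)*(-2 + sqrt(1480)) = (4/3 + sqrt(21)/3)*(-2 + 2*sqrt(370)) = (-2 + 2*sqrt(370))*(4/3 + sqrt(21)/3)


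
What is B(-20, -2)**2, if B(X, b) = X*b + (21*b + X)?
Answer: 484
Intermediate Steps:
B(X, b) = X + 21*b + X*b (B(X, b) = X*b + (X + 21*b) = X + 21*b + X*b)
B(-20, -2)**2 = (-20 + 21*(-2) - 20*(-2))**2 = (-20 - 42 + 40)**2 = (-22)**2 = 484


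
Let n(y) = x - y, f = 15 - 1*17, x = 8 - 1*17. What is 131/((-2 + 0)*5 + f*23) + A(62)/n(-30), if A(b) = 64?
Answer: 17/24 ≈ 0.70833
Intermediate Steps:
x = -9 (x = 8 - 17 = -9)
f = -2 (f = 15 - 17 = -2)
n(y) = -9 - y
131/((-2 + 0)*5 + f*23) + A(62)/n(-30) = 131/((-2 + 0)*5 - 2*23) + 64/(-9 - 1*(-30)) = 131/(-2*5 - 46) + 64/(-9 + 30) = 131/(-10 - 46) + 64/21 = 131/(-56) + 64*(1/21) = 131*(-1/56) + 64/21 = -131/56 + 64/21 = 17/24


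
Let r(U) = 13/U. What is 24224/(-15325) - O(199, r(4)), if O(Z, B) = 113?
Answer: -1755949/15325 ≈ -114.58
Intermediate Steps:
24224/(-15325) - O(199, r(4)) = 24224/(-15325) - 1*113 = 24224*(-1/15325) - 113 = -24224/15325 - 113 = -1755949/15325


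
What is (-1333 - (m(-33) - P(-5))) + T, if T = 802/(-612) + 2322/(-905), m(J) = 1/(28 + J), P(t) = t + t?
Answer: -372935041/276930 ≈ -1346.7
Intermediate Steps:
P(t) = 2*t
T = -1073437/276930 (T = 802*(-1/612) + 2322*(-1/905) = -401/306 - 2322/905 = -1073437/276930 ≈ -3.8762)
(-1333 - (m(-33) - P(-5))) + T = (-1333 - (1/(28 - 33) - 2*(-5))) - 1073437/276930 = (-1333 - (1/(-5) - 1*(-10))) - 1073437/276930 = (-1333 - (-⅕ + 10)) - 1073437/276930 = (-1333 - 1*49/5) - 1073437/276930 = (-1333 - 49/5) - 1073437/276930 = -6714/5 - 1073437/276930 = -372935041/276930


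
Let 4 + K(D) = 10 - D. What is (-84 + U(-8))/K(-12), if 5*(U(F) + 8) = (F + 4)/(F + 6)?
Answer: -229/45 ≈ -5.0889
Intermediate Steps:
K(D) = 6 - D (K(D) = -4 + (10 - D) = 6 - D)
U(F) = -8 + (4 + F)/(5*(6 + F)) (U(F) = -8 + ((F + 4)/(F + 6))/5 = -8 + ((4 + F)/(6 + F))/5 = -8 + (4 + F)/(5*(6 + F)))
(-84 + U(-8))/K(-12) = (-84 + (-236 - 39*(-8))/(5*(6 - 8)))/(6 - 1*(-12)) = (-84 + (⅕)*(-236 + 312)/(-2))/(6 + 12) = (-84 + (⅕)*(-½)*76)/18 = (-84 - 38/5)*(1/18) = -458/5*1/18 = -229/45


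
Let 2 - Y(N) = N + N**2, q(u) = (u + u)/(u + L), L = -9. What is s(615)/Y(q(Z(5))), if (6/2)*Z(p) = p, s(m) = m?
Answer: 74415/272 ≈ 273.58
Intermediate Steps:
Z(p) = p/3
q(u) = 2*u/(-9 + u) (q(u) = (u + u)/(u - 9) = (2*u)/(-9 + u) = 2*u/(-9 + u))
Y(N) = 2 - N - N**2 (Y(N) = 2 - (N + N**2) = 2 + (-N - N**2) = 2 - N - N**2)
s(615)/Y(q(Z(5))) = 615/(2 - 2*(1/3)*5/(-9 + (1/3)*5) - (2*((1/3)*5)/(-9 + (1/3)*5))**2) = 615/(2 - 2*5/(3*(-9 + 5/3)) - (2*(5/3)/(-9 + 5/3))**2) = 615/(2 - 2*5/(3*(-22/3)) - (2*(5/3)/(-22/3))**2) = 615/(2 - 2*5*(-3)/(3*22) - (2*(5/3)*(-3/22))**2) = 615/(2 - 1*(-5/11) - (-5/11)**2) = 615/(2 + 5/11 - 1*25/121) = 615/(2 + 5/11 - 25/121) = 615/(272/121) = 615*(121/272) = 74415/272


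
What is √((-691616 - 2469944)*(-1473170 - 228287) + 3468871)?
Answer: √5379261861791 ≈ 2.3193e+6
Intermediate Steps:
√((-691616 - 2469944)*(-1473170 - 228287) + 3468871) = √(-3161560*(-1701457) + 3468871) = √(5379258392920 + 3468871) = √5379261861791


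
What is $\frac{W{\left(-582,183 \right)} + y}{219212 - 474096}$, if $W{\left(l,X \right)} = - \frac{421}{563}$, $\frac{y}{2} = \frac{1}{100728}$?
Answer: $\frac{21202681}{7227218487888} \approx 2.9337 \cdot 10^{-6}$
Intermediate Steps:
$y = \frac{1}{50364}$ ($y = \frac{2}{100728} = 2 \cdot \frac{1}{100728} = \frac{1}{50364} \approx 1.9855 \cdot 10^{-5}$)
$W{\left(l,X \right)} = - \frac{421}{563}$ ($W{\left(l,X \right)} = \left(-421\right) \frac{1}{563} = - \frac{421}{563}$)
$\frac{W{\left(-582,183 \right)} + y}{219212 - 474096} = \frac{- \frac{421}{563} + \frac{1}{50364}}{219212 - 474096} = - \frac{21202681}{28354932 \left(-254884\right)} = \left(- \frac{21202681}{28354932}\right) \left(- \frac{1}{254884}\right) = \frac{21202681}{7227218487888}$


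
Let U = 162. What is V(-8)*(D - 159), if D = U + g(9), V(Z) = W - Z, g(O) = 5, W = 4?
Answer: 96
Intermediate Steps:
V(Z) = 4 - Z
D = 167 (D = 162 + 5 = 167)
V(-8)*(D - 159) = (4 - 1*(-8))*(167 - 159) = (4 + 8)*8 = 12*8 = 96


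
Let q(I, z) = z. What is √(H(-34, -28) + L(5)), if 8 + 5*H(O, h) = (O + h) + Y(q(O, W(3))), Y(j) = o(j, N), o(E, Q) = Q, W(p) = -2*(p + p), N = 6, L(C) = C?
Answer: I*√195/5 ≈ 2.7928*I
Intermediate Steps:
W(p) = -4*p
Y(j) = 6
H(O, h) = -⅖ + O/5 + h/5 (H(O, h) = -8/5 + ((O + h) + 6)/5 = -8/5 + (6 + O + h)/5 = -8/5 + (6/5 + O/5 + h/5) = -⅖ + O/5 + h/5)
√(H(-34, -28) + L(5)) = √((-⅖ + (⅕)*(-34) + (⅕)*(-28)) + 5) = √((-⅖ - 34/5 - 28/5) + 5) = √(-64/5 + 5) = √(-39/5) = I*√195/5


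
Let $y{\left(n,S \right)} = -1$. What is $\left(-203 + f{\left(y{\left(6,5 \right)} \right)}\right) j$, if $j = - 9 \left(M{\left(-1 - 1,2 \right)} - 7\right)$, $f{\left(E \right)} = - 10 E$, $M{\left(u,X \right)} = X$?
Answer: $-8685$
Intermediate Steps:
$j = 45$ ($j = - 9 \left(2 - 7\right) = \left(-9\right) \left(-5\right) = 45$)
$\left(-203 + f{\left(y{\left(6,5 \right)} \right)}\right) j = \left(-203 - -10\right) 45 = \left(-203 + 10\right) 45 = \left(-193\right) 45 = -8685$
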